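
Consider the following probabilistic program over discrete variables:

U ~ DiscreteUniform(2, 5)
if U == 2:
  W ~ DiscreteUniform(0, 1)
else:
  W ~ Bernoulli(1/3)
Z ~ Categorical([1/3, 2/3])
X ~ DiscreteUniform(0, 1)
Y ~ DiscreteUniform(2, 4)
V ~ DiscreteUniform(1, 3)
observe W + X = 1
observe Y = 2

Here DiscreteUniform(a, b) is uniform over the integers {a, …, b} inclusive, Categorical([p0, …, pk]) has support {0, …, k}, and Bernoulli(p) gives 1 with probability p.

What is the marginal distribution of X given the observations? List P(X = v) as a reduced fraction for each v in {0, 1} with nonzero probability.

P(X=0) = 3/8, P(X=1) = 5/8

Enumerate traces; 48 have nonzero weight after conditioning:
  (U=2, W=0, Z=0, X=1, Y=2, V=1) weight 1/432
  (U=2, W=0, Z=0, X=1, Y=2, V=2) weight 1/432
  (U=2, W=0, Z=0, X=1, Y=2, V=3) weight 1/432
  (U=2, W=0, Z=1, X=1, Y=2, V=1) weight 1/216
  (U=2, W=0, Z=1, X=1, Y=2, V=2) weight 1/216
  (U=2, W=0, Z=1, X=1, Y=2, V=3) weight 1/216
  (U=2, W=1, Z=0, X=0, Y=2, V=1) weight 1/432
  (U=2, W=1, Z=0, X=0, Y=2, V=2) weight 1/432
  … 40 more
Group by X:
  weight(X=0) = 1/16
  weight(X=1) = 5/48
Total weight = 1/16 + 5/48 = 1/6
P(X=0 | obs) = 1/16 / 1/6 = 3/8
P(X=1 | obs) = 5/48 / 1/6 = 5/8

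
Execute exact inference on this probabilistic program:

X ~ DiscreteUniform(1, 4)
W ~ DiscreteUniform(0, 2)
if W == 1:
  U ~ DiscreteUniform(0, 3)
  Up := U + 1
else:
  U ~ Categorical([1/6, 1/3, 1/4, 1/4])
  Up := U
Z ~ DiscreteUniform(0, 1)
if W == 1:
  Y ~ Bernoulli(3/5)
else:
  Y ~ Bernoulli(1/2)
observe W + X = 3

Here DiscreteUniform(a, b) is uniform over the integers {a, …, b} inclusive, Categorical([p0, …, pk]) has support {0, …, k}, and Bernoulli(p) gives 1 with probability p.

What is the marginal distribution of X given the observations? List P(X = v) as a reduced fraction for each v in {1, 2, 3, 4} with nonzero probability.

P(X=1) = 1/3, P(X=2) = 1/3, P(X=3) = 1/3

Enumerate traces; 48 have nonzero weight after conditioning:
  (X=1, W=2, U=0, Z=0, Y=0) weight 1/288
  (X=1, W=2, U=0, Z=0, Y=1) weight 1/288
  (X=1, W=2, U=0, Z=1, Y=0) weight 1/288
  (X=1, W=2, U=0, Z=1, Y=1) weight 1/288
  (X=1, W=2, U=1, Z=0, Y=0) weight 1/144
  (X=1, W=2, U=1, Z=0, Y=1) weight 1/144
  (X=1, W=2, U=1, Z=1, Y=0) weight 1/144
  (X=1, W=2, U=1, Z=1, Y=1) weight 1/144
  (X=2, W=1, U=0, Z=0, Y=0) weight 1/240
  (X=3, W=0, U=0, Z=0, Y=0) weight 1/288
  … 38 more
Group by X:
  weight(X=1) = 1/12
  weight(X=2) = 1/12
  weight(X=3) = 1/12
Total weight = 1/12 + 1/12 + 1/12 = 1/4
P(X=1 | obs) = 1/12 / 1/4 = 1/3
P(X=2 | obs) = 1/12 / 1/4 = 1/3
P(X=3 | obs) = 1/12 / 1/4 = 1/3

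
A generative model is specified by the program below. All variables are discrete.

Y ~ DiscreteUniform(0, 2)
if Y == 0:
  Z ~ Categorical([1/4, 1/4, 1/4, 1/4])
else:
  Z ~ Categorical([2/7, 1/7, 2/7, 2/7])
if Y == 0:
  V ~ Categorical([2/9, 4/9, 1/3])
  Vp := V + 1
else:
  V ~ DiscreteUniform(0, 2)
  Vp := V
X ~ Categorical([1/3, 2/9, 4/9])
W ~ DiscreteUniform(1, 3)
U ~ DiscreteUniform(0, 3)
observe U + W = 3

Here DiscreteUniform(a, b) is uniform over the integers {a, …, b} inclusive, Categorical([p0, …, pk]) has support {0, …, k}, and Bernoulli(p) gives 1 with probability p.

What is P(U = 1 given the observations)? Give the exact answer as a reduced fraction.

Enumerate traces; 324 have nonzero weight after conditioning:
  (Y=0, Z=0, V=0, X=0, W=1, U=2) weight 1/1944
  (Y=0, Z=0, V=0, X=0, W=2, U=1) weight 1/1944
  (Y=0, Z=0, V=0, X=0, W=3, U=0) weight 1/1944
  (Y=0, Z=0, V=0, X=1, W=1, U=2) weight 1/2916
  (Y=0, Z=0, V=0, X=1, W=2, U=1) weight 1/2916
  (Y=0, Z=0, V=0, X=1, W=3, U=0) weight 1/2916
  (Y=0, Z=0, V=0, X=2, W=1, U=2) weight 1/1458
  (Y=0, Z=0, V=0, X=2, W=2, U=1) weight 1/1458
  … 316 more
Group by U:
  weight(U=0) = 1/12
  weight(U=1) = 1/12
  weight(U=2) = 1/12
Total weight = 1/12 + 1/12 + 1/12 = 1/4
P(U=0 | obs) = 1/12 / 1/4 = 1/3
P(U=1 | obs) = 1/12 / 1/4 = 1/3
P(U=2 | obs) = 1/12 / 1/4 = 1/3

P(U = 1 | obs) = 1/3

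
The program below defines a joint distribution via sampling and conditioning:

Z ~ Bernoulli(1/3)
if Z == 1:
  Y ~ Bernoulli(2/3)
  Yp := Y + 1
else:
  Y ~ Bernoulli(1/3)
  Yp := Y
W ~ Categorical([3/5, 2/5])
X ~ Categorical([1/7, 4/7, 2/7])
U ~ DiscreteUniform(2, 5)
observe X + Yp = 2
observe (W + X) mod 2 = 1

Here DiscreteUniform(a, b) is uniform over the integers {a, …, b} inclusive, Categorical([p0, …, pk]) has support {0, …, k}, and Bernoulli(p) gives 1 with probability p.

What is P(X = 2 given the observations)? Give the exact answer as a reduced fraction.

P(X = 2 | obs) = 2/7

Enumerate traces; 16 have nonzero weight after conditioning:
  (Z=0, Y=0, W=1, X=2, U=2) weight 4/315
  (Z=0, Y=0, W=1, X=2, U=3) weight 4/315
  (Z=0, Y=0, W=1, X=2, U=4) weight 4/315
  (Z=0, Y=0, W=1, X=2, U=5) weight 4/315
  (Z=0, Y=1, W=0, X=1, U=2) weight 2/105
  (Z=0, Y=1, W=0, X=1, U=3) weight 2/105
  (Z=0, Y=1, W=0, X=1, U=4) weight 2/105
  (Z=0, Y=1, W=0, X=1, U=5) weight 2/105
  (Z=1, Y=1, W=1, X=0, U=2) weight 1/315
  … 7 more
Group by X:
  weight(X=0) = 4/315
  weight(X=1) = 4/35
  weight(X=2) = 16/315
Total weight = 4/315 + 4/35 + 16/315 = 8/45
P(X=0 | obs) = 4/315 / 8/45 = 1/14
P(X=1 | obs) = 4/35 / 8/45 = 9/14
P(X=2 | obs) = 16/315 / 8/45 = 2/7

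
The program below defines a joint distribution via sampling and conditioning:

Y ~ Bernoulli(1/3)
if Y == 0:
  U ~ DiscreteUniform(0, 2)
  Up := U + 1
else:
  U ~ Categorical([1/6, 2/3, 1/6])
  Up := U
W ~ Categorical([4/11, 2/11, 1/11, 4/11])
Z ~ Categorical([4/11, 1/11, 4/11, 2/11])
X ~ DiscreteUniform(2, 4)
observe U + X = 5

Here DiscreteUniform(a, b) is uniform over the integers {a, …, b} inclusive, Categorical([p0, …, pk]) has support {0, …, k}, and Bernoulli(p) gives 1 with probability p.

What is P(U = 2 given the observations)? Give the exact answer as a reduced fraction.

Enumerate traces; 64 have nonzero weight after conditioning:
  (Y=0, U=1, W=0, Z=0, X=4) weight 32/3267
  (Y=0, U=1, W=0, Z=1, X=4) weight 8/3267
  (Y=0, U=1, W=0, Z=2, X=4) weight 32/3267
  (Y=0, U=1, W=0, Z=3, X=4) weight 16/3267
  (Y=0, U=1, W=1, Z=0, X=4) weight 16/3267
  (Y=0, U=1, W=1, Z=1, X=4) weight 4/3267
  (Y=0, U=1, W=1, Z=2, X=4) weight 16/3267
  (Y=0, U=1, W=1, Z=3, X=4) weight 8/3267
  (Y=0, U=2, W=0, Z=0, X=3) weight 32/3267
  … 55 more
Group by U:
  weight(U=1) = 4/27
  weight(U=2) = 5/54
Total weight = 4/27 + 5/54 = 13/54
P(U=1 | obs) = 4/27 / 13/54 = 8/13
P(U=2 | obs) = 5/54 / 13/54 = 5/13

P(U = 2 | obs) = 5/13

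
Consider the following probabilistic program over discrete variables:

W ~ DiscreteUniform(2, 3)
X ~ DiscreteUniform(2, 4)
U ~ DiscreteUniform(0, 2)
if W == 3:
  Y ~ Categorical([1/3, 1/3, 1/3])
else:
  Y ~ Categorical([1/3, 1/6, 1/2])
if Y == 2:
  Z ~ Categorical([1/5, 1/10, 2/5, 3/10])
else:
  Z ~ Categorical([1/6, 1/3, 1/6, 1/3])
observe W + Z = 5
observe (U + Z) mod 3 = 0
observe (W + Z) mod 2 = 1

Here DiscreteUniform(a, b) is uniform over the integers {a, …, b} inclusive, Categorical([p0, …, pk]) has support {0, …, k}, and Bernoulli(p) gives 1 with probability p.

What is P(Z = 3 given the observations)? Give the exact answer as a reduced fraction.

P(Z = 3 | obs) = 57/101

Enumerate traces; 18 have nonzero weight after conditioning:
  (W=2, X=2, U=0, Y=0, Z=3) weight 1/162
  (W=2, X=2, U=0, Y=1, Z=3) weight 1/324
  (W=2, X=2, U=0, Y=2, Z=3) weight 1/120
  (W=2, X=3, U=0, Y=0, Z=3) weight 1/162
  (W=2, X=3, U=0, Y=1, Z=3) weight 1/324
  (W=2, X=3, U=0, Y=2, Z=3) weight 1/120
  (W=2, X=4, U=0, Y=0, Z=3) weight 1/162
  (W=2, X=4, U=0, Y=1, Z=3) weight 1/324
  (W=3, X=2, U=1, Y=0, Z=2) weight 1/324
  … 9 more
Group by Z:
  weight(Z=2) = 11/270
  weight(Z=3) = 19/360
Total weight = 11/270 + 19/360 = 101/1080
P(Z=2 | obs) = 11/270 / 101/1080 = 44/101
P(Z=3 | obs) = 19/360 / 101/1080 = 57/101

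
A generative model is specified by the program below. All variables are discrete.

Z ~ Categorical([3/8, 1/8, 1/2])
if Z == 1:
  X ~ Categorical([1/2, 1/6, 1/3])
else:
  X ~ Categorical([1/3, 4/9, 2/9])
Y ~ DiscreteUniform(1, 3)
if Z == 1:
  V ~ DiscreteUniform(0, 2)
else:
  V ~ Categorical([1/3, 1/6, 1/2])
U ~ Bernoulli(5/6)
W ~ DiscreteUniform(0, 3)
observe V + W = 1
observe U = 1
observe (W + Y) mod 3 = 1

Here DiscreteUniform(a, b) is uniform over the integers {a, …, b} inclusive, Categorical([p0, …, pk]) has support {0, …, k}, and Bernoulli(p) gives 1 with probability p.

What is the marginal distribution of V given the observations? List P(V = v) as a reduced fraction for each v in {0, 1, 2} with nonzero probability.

Enumerate traces; 18 have nonzero weight after conditioning:
  (Z=0, X=0, Y=1, V=1, U=1, W=0) weight 5/3456
  (Z=0, X=0, Y=3, V=0, U=1, W=1) weight 5/1728
  (Z=0, X=1, Y=1, V=1, U=1, W=0) weight 5/2592
  (Z=0, X=1, Y=3, V=0, U=1, W=1) weight 5/1296
  (Z=0, X=2, Y=1, V=1, U=1, W=0) weight 5/5184
  (Z=0, X=2, Y=3, V=0, U=1, W=1) weight 5/2592
  (Z=1, X=0, Y=1, V=1, U=1, W=0) weight 5/3456
  (Z=1, X=0, Y=3, V=0, U=1, W=1) weight 5/3456
  … 10 more
Group by V:
  weight(V=0) = 5/216
  weight(V=1) = 5/384
Total weight = 5/216 + 5/384 = 125/3456
P(V=0 | obs) = 5/216 / 125/3456 = 16/25
P(V=1 | obs) = 5/384 / 125/3456 = 9/25

P(V=0) = 16/25, P(V=1) = 9/25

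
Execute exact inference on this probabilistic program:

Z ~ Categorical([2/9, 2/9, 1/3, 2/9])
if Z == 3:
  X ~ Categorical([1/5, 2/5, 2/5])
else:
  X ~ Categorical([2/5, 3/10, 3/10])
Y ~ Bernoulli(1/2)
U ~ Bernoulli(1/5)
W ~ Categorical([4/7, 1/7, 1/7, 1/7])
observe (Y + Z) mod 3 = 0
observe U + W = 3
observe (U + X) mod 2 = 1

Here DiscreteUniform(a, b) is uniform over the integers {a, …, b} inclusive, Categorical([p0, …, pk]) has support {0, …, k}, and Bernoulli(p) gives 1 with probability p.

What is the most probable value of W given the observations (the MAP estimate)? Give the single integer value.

Enumerate traces; 9 have nonzero weight after conditioning:
  (Z=0, X=0, Y=0, U=1, W=2) weight 2/1575
  (Z=0, X=1, Y=0, U=0, W=3) weight 2/525
  (Z=0, X=2, Y=0, U=1, W=2) weight 1/1050
  (Z=2, X=0, Y=1, U=1, W=2) weight 1/525
  (Z=2, X=1, Y=1, U=0, W=3) weight 1/175
  (Z=2, X=2, Y=1, U=1, W=2) weight 1/700
  (Z=3, X=0, Y=0, U=1, W=2) weight 1/1575
  (Z=3, X=1, Y=0, U=0, W=3) weight 8/1575
  … 1 more
Group by W:
  weight(W=2) = 47/6300
  weight(W=3) = 23/1575
Total weight = 47/6300 + 23/1575 = 139/6300
P(W=2 | obs) = 47/6300 / 139/6300 = 47/139
P(W=3 | obs) = 23/1575 / 139/6300 = 92/139
argmax = 3

argmax_v P(W = v | obs) = 3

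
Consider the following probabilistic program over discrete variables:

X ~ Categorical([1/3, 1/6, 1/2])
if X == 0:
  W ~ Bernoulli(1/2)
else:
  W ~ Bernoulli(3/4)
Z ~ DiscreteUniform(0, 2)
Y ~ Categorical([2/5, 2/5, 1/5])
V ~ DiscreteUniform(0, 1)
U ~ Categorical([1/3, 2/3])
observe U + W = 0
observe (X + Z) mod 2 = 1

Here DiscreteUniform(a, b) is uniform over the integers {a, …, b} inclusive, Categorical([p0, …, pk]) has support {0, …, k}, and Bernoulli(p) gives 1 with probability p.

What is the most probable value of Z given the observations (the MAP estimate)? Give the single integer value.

Enumerate traces; 24 have nonzero weight after conditioning:
  (X=0, W=0, Z=1, Y=0, V=0, U=0) weight 1/270
  (X=0, W=0, Z=1, Y=0, V=1, U=0) weight 1/270
  (X=0, W=0, Z=1, Y=1, V=0, U=0) weight 1/270
  (X=0, W=0, Z=1, Y=1, V=1, U=0) weight 1/270
  (X=0, W=0, Z=1, Y=2, V=0, U=0) weight 1/540
  (X=0, W=0, Z=1, Y=2, V=1, U=0) weight 1/540
  (X=1, W=0, Z=0, Y=0, V=0, U=0) weight 1/1080
  (X=1, W=0, Z=0, Y=0, V=1, U=0) weight 1/1080
  (X=1, W=0, Z=2, Y=0, V=0, U=0) weight 1/1080
  … 15 more
Group by Z:
  weight(Z=0) = 1/216
  weight(Z=1) = 7/216
  weight(Z=2) = 1/216
Total weight = 1/216 + 7/216 + 1/216 = 1/24
P(Z=0 | obs) = 1/216 / 1/24 = 1/9
P(Z=1 | obs) = 7/216 / 1/24 = 7/9
P(Z=2 | obs) = 1/216 / 1/24 = 1/9
argmax = 1

argmax_v P(Z = v | obs) = 1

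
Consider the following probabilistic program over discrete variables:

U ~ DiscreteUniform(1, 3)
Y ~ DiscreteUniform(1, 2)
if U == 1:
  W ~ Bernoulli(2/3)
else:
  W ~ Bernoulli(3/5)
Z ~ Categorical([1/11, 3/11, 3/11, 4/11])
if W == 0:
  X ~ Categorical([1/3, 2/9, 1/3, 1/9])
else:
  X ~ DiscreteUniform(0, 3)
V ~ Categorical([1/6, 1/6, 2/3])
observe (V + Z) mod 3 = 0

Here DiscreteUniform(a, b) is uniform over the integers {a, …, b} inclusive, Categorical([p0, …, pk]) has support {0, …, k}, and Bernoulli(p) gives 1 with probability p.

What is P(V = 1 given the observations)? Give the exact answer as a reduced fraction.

P(V = 1 | obs) = 3/20

Enumerate traces; 192 have nonzero weight after conditioning:
  (U=1, Y=1, W=0, Z=0, X=0, V=0) weight 1/3564
  (U=1, Y=1, W=0, Z=0, X=1, V=0) weight 1/5346
  (U=1, Y=1, W=0, Z=0, X=2, V=0) weight 1/3564
  (U=1, Y=1, W=0, Z=0, X=3, V=0) weight 1/10692
  (U=1, Y=1, W=0, Z=1, X=0, V=2) weight 1/297
  (U=1, Y=1, W=0, Z=1, X=1, V=2) weight 2/891
  (U=1, Y=1, W=0, Z=1, X=2, V=2) weight 1/297
  (U=1, Y=1, W=0, Z=1, X=3, V=2) weight 1/891
  (U=1, Y=1, W=0, Z=2, X=0, V=1) weight 1/1188
  … 183 more
Group by V:
  weight(V=0) = 5/66
  weight(V=1) = 1/22
  weight(V=2) = 2/11
Total weight = 5/66 + 1/22 + 2/11 = 10/33
P(V=0 | obs) = 5/66 / 10/33 = 1/4
P(V=1 | obs) = 1/22 / 10/33 = 3/20
P(V=2 | obs) = 2/11 / 10/33 = 3/5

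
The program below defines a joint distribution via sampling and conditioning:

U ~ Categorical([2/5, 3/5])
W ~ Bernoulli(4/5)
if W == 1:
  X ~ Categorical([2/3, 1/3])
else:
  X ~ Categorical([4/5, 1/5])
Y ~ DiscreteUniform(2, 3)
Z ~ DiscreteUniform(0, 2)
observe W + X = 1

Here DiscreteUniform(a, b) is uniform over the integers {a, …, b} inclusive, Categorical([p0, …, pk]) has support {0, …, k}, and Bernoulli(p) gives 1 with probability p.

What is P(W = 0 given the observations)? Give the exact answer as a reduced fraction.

Enumerate traces; 24 have nonzero weight after conditioning:
  (U=0, W=0, X=1, Y=2, Z=0) weight 1/375
  (U=0, W=0, X=1, Y=2, Z=1) weight 1/375
  (U=0, W=0, X=1, Y=2, Z=2) weight 1/375
  (U=0, W=0, X=1, Y=3, Z=0) weight 1/375
  (U=0, W=0, X=1, Y=3, Z=1) weight 1/375
  (U=0, W=0, X=1, Y=3, Z=2) weight 1/375
  (U=0, W=1, X=0, Y=2, Z=0) weight 8/225
  (U=0, W=1, X=0, Y=2, Z=1) weight 8/225
  … 16 more
Group by W:
  weight(W=0) = 1/25
  weight(W=1) = 8/15
Total weight = 1/25 + 8/15 = 43/75
P(W=0 | obs) = 1/25 / 43/75 = 3/43
P(W=1 | obs) = 8/15 / 43/75 = 40/43

P(W = 0 | obs) = 3/43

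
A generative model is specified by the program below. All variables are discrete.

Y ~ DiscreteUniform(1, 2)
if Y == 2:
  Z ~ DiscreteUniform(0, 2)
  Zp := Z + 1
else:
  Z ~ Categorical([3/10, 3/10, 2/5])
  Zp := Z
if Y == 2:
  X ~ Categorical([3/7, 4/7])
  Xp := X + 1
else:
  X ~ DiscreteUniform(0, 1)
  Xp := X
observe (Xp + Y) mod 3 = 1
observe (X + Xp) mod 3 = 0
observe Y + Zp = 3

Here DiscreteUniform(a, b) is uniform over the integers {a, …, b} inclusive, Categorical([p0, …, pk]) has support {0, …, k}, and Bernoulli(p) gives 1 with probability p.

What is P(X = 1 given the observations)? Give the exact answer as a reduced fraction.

P(X = 1 | obs) = 20/41

Enumerate traces; 2 have nonzero weight after conditioning:
  (Y=1, Z=2, X=0) weight 1/10
  (Y=2, Z=0, X=1) weight 2/21
Group by X:
  weight(X=0) = 1/10
  weight(X=1) = 2/21
Total weight = 1/10 + 2/21 = 41/210
P(X=0 | obs) = 1/10 / 41/210 = 21/41
P(X=1 | obs) = 2/21 / 41/210 = 20/41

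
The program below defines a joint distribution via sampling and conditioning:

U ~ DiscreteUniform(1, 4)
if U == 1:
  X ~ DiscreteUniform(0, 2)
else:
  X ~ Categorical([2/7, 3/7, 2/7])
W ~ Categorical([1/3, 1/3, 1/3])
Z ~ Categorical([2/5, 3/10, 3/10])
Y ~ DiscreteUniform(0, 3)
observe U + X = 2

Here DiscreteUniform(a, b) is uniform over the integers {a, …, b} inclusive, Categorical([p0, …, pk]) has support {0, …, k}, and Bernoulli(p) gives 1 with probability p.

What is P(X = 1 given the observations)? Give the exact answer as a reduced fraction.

P(X = 1 | obs) = 7/13

Enumerate traces; 72 have nonzero weight after conditioning:
  (U=1, X=1, W=0, Z=0, Y=0) weight 1/360
  (U=1, X=1, W=0, Z=0, Y=1) weight 1/360
  (U=1, X=1, W=0, Z=0, Y=2) weight 1/360
  (U=1, X=1, W=0, Z=0, Y=3) weight 1/360
  (U=1, X=1, W=0, Z=1, Y=0) weight 1/480
  (U=1, X=1, W=0, Z=1, Y=1) weight 1/480
  (U=1, X=1, W=0, Z=1, Y=2) weight 1/480
  (U=1, X=1, W=0, Z=1, Y=3) weight 1/480
  (U=2, X=0, W=0, Z=0, Y=0) weight 1/420
  … 63 more
Group by X:
  weight(X=0) = 1/14
  weight(X=1) = 1/12
Total weight = 1/14 + 1/12 = 13/84
P(X=0 | obs) = 1/14 / 13/84 = 6/13
P(X=1 | obs) = 1/12 / 13/84 = 7/13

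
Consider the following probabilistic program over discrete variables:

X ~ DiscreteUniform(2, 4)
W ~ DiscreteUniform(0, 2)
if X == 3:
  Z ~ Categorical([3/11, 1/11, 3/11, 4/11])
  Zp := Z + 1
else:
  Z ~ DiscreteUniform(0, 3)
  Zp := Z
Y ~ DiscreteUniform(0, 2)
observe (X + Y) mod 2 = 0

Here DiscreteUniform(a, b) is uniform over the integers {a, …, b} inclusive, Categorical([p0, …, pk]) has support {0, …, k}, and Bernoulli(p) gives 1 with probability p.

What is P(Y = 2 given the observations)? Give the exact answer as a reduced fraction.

P(Y = 2 | obs) = 2/5

Enumerate traces; 60 have nonzero weight after conditioning:
  (X=2, W=0, Z=0, Y=0) weight 1/108
  (X=2, W=0, Z=0, Y=2) weight 1/108
  (X=2, W=0, Z=1, Y=0) weight 1/108
  (X=2, W=0, Z=1, Y=2) weight 1/108
  (X=2, W=0, Z=2, Y=0) weight 1/108
  (X=2, W=0, Z=2, Y=2) weight 1/108
  (X=2, W=0, Z=3, Y=0) weight 1/108
  (X=2, W=0, Z=3, Y=2) weight 1/108
  (X=3, W=0, Z=0, Y=1) weight 1/99
  … 51 more
Group by Y:
  weight(Y=0) = 2/9
  weight(Y=1) = 1/9
  weight(Y=2) = 2/9
Total weight = 2/9 + 1/9 + 2/9 = 5/9
P(Y=0 | obs) = 2/9 / 5/9 = 2/5
P(Y=1 | obs) = 1/9 / 5/9 = 1/5
P(Y=2 | obs) = 2/9 / 5/9 = 2/5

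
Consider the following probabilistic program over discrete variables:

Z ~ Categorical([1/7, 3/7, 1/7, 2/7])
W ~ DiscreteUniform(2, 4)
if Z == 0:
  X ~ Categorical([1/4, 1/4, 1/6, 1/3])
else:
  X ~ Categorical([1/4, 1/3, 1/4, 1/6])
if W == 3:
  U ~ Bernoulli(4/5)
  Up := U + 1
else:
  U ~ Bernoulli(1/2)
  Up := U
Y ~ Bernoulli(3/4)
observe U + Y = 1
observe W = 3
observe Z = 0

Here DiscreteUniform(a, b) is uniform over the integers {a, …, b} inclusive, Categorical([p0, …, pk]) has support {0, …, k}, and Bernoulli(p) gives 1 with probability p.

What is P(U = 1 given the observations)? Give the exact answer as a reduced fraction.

P(U = 1 | obs) = 4/7

Enumerate traces; 8 have nonzero weight after conditioning:
  (Z=0, W=3, X=0, U=0, Y=1) weight 1/560
  (Z=0, W=3, X=0, U=1, Y=0) weight 1/420
  (Z=0, W=3, X=1, U=0, Y=1) weight 1/560
  (Z=0, W=3, X=1, U=1, Y=0) weight 1/420
  (Z=0, W=3, X=2, U=0, Y=1) weight 1/840
  (Z=0, W=3, X=2, U=1, Y=0) weight 1/630
  (Z=0, W=3, X=3, U=0, Y=1) weight 1/420
  (Z=0, W=3, X=3, U=1, Y=0) weight 1/315
Group by U:
  weight(U=0) = 1/140
  weight(U=1) = 1/105
Total weight = 1/140 + 1/105 = 1/60
P(U=0 | obs) = 1/140 / 1/60 = 3/7
P(U=1 | obs) = 1/105 / 1/60 = 4/7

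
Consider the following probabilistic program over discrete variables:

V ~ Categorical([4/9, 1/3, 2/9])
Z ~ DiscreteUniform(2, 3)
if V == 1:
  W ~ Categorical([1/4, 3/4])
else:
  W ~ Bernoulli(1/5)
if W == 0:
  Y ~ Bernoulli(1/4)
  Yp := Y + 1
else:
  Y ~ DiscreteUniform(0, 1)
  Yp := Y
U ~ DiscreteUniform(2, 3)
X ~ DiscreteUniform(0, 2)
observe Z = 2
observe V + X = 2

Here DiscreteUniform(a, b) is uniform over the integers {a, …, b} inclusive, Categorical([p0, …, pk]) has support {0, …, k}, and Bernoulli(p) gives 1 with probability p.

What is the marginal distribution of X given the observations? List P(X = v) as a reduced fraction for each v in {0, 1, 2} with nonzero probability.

Enumerate traces; 24 have nonzero weight after conditioning:
  (V=0, Z=2, W=0, Y=0, U=2, X=2) weight 1/45
  (V=0, Z=2, W=0, Y=0, U=3, X=2) weight 1/45
  (V=0, Z=2, W=0, Y=1, U=2, X=2) weight 1/135
  (V=0, Z=2, W=0, Y=1, U=3, X=2) weight 1/135
  (V=0, Z=2, W=1, Y=0, U=2, X=2) weight 1/270
  (V=0, Z=2, W=1, Y=0, U=3, X=2) weight 1/270
  (V=0, Z=2, W=1, Y=1, U=2, X=2) weight 1/270
  (V=0, Z=2, W=1, Y=1, U=3, X=2) weight 1/270
  (V=1, Z=2, W=0, Y=0, U=2, X=1) weight 1/192
  (V=2, Z=2, W=0, Y=0, U=2, X=0) weight 1/90
  … 14 more
Group by X:
  weight(X=0) = 1/27
  weight(X=1) = 1/18
  weight(X=2) = 2/27
Total weight = 1/27 + 1/18 + 2/27 = 1/6
P(X=0 | obs) = 1/27 / 1/6 = 2/9
P(X=1 | obs) = 1/18 / 1/6 = 1/3
P(X=2 | obs) = 2/27 / 1/6 = 4/9

P(X=0) = 2/9, P(X=1) = 1/3, P(X=2) = 4/9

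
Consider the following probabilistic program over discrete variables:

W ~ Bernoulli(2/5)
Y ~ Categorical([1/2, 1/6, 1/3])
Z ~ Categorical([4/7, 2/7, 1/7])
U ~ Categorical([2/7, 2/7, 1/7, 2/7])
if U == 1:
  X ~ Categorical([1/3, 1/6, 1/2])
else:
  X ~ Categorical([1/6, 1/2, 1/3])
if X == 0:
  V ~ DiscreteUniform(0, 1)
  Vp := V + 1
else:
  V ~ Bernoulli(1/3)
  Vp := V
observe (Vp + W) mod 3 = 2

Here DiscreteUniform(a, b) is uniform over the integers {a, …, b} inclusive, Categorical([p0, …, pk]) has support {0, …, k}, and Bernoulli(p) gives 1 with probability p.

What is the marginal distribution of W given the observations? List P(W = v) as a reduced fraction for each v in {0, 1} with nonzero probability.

P(W=0) = 27/89, P(W=1) = 62/89

Enumerate traces; 144 have nonzero weight after conditioning:
  (W=0, Y=0, Z=0, U=0, X=0, V=1) weight 1/245
  (W=0, Y=0, Z=0, U=1, X=0, V=1) weight 2/245
  (W=0, Y=0, Z=0, U=2, X=0, V=1) weight 1/490
  (W=0, Y=0, Z=0, U=3, X=0, V=1) weight 1/245
  (W=0, Y=0, Z=1, U=0, X=0, V=1) weight 1/490
  (W=0, Y=0, Z=1, U=1, X=0, V=1) weight 1/245
  (W=0, Y=0, Z=1, U=2, X=0, V=1) weight 1/980
  (W=0, Y=0, Z=1, U=3, X=0, V=1) weight 1/490
  (W=1, Y=0, Z=0, U=0, X=0, V=0) weight 2/735
  … 135 more
Group by W:
  weight(W=0) = 9/140
  weight(W=1) = 31/210
Total weight = 9/140 + 31/210 = 89/420
P(W=0 | obs) = 9/140 / 89/420 = 27/89
P(W=1 | obs) = 31/210 / 89/420 = 62/89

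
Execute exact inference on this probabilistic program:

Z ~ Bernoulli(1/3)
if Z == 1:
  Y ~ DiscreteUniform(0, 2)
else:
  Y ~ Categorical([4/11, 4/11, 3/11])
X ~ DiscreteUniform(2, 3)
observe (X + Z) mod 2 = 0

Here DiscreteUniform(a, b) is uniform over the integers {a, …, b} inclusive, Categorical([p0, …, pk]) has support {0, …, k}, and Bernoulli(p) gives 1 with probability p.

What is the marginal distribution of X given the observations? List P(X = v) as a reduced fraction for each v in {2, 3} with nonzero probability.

Enumerate traces; 6 have nonzero weight after conditioning:
  (Z=0, Y=0, X=2) weight 4/33
  (Z=0, Y=1, X=2) weight 4/33
  (Z=0, Y=2, X=2) weight 1/11
  (Z=1, Y=0, X=3) weight 1/18
  (Z=1, Y=1, X=3) weight 1/18
  (Z=1, Y=2, X=3) weight 1/18
Group by X:
  weight(X=2) = 1/3
  weight(X=3) = 1/6
Total weight = 1/3 + 1/6 = 1/2
P(X=2 | obs) = 1/3 / 1/2 = 2/3
P(X=3 | obs) = 1/6 / 1/2 = 1/3

P(X=2) = 2/3, P(X=3) = 1/3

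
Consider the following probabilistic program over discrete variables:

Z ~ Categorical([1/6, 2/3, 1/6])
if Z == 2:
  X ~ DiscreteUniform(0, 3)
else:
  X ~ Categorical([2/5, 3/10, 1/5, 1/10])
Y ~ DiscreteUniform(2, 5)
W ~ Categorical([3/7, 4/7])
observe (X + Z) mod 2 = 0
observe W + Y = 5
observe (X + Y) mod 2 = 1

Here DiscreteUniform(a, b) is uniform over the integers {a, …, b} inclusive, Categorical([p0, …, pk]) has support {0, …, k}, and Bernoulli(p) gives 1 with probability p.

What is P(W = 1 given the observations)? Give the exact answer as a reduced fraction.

Enumerate traces; 6 have nonzero weight after conditioning:
  (Z=0, X=0, Y=5, W=0) weight 1/140
  (Z=0, X=2, Y=5, W=0) weight 1/280
  (Z=1, X=1, Y=4, W=1) weight 1/35
  (Z=1, X=3, Y=4, W=1) weight 1/105
  (Z=2, X=0, Y=5, W=0) weight 1/224
  (Z=2, X=2, Y=5, W=0) weight 1/224
Group by W:
  weight(W=0) = 11/560
  weight(W=1) = 4/105
Total weight = 11/560 + 4/105 = 97/1680
P(W=0 | obs) = 11/560 / 97/1680 = 33/97
P(W=1 | obs) = 4/105 / 97/1680 = 64/97

P(W = 1 | obs) = 64/97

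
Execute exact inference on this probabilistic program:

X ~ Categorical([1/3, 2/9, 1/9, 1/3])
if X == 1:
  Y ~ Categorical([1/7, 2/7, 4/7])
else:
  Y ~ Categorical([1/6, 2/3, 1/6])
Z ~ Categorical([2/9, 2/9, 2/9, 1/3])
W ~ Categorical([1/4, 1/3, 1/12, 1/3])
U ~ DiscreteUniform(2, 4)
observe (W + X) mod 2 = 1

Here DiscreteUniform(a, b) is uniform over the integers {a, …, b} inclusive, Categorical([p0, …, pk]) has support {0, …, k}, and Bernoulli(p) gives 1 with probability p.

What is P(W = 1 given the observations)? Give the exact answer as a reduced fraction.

Enumerate traces; 288 have nonzero weight after conditioning:
  (X=0, Y=0, Z=0, W=1, U=2) weight 1/729
  (X=0, Y=0, Z=0, W=1, U=3) weight 1/729
  (X=0, Y=0, Z=0, W=1, U=4) weight 1/729
  (X=0, Y=0, Z=0, W=3, U=2) weight 1/729
  (X=0, Y=0, Z=0, W=3, U=3) weight 1/729
  (X=0, Y=0, Z=0, W=3, U=4) weight 1/729
  (X=0, Y=0, Z=1, W=1, U=2) weight 1/729
  (X=0, Y=0, Z=1, W=1, U=3) weight 1/729
  (X=1, Y=0, Z=0, W=0, U=2) weight 1/1701
  (X=1, Y=0, Z=0, W=2, U=2) weight 1/5103
  … 278 more
Group by W:
  weight(W=0) = 5/36
  weight(W=1) = 4/27
  weight(W=2) = 5/108
  weight(W=3) = 4/27
Total weight = 5/36 + 4/27 + 5/108 + 4/27 = 13/27
P(W=0 | obs) = 5/36 / 13/27 = 15/52
P(W=1 | obs) = 4/27 / 13/27 = 4/13
P(W=2 | obs) = 5/108 / 13/27 = 5/52
P(W=3 | obs) = 4/27 / 13/27 = 4/13

P(W = 1 | obs) = 4/13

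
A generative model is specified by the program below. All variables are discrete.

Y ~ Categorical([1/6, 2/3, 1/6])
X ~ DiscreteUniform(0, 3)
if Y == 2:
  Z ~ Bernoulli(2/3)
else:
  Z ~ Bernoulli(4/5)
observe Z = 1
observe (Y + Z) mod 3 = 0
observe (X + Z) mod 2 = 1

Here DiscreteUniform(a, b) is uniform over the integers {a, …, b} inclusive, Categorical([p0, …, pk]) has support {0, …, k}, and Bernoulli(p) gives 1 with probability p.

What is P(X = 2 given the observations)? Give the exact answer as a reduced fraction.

P(X = 2 | obs) = 1/2

Enumerate traces; 2 have nonzero weight after conditioning:
  (Y=2, X=0, Z=1) weight 1/36
  (Y=2, X=2, Z=1) weight 1/36
Group by X:
  weight(X=0) = 1/36
  weight(X=2) = 1/36
Total weight = 1/36 + 1/36 = 1/18
P(X=0 | obs) = 1/36 / 1/18 = 1/2
P(X=2 | obs) = 1/36 / 1/18 = 1/2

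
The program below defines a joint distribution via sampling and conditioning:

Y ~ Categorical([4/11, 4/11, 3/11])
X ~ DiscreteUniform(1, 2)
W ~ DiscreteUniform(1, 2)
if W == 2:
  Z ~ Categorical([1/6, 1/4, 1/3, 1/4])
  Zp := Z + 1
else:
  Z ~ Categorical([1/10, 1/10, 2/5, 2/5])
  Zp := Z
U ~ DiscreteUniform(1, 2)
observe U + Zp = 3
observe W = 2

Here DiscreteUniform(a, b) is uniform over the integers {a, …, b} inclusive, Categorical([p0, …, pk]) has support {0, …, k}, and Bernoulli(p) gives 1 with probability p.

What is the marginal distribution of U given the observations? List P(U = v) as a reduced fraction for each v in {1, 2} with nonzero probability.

P(U=1) = 3/5, P(U=2) = 2/5

Enumerate traces; 12 have nonzero weight after conditioning:
  (Y=0, X=1, W=2, Z=0, U=2) weight 1/132
  (Y=0, X=1, W=2, Z=1, U=1) weight 1/88
  (Y=0, X=2, W=2, Z=0, U=2) weight 1/132
  (Y=0, X=2, W=2, Z=1, U=1) weight 1/88
  (Y=1, X=1, W=2, Z=0, U=2) weight 1/132
  (Y=1, X=1, W=2, Z=1, U=1) weight 1/88
  (Y=1, X=2, W=2, Z=0, U=2) weight 1/132
  (Y=1, X=2, W=2, Z=1, U=1) weight 1/88
  … 4 more
Group by U:
  weight(U=1) = 1/16
  weight(U=2) = 1/24
Total weight = 1/16 + 1/24 = 5/48
P(U=1 | obs) = 1/16 / 5/48 = 3/5
P(U=2 | obs) = 1/24 / 5/48 = 2/5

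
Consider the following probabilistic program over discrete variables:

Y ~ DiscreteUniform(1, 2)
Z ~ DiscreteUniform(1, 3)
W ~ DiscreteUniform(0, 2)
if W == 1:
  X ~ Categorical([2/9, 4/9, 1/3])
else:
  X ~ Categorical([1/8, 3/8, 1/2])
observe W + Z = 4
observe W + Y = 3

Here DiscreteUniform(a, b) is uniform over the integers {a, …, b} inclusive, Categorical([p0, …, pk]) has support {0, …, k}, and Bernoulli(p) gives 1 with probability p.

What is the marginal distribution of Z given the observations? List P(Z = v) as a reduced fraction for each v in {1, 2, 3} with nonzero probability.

P(Z=2) = 1/2, P(Z=3) = 1/2

Enumerate traces; 6 have nonzero weight after conditioning:
  (Y=1, Z=2, W=2, X=0) weight 1/144
  (Y=1, Z=2, W=2, X=1) weight 1/48
  (Y=1, Z=2, W=2, X=2) weight 1/36
  (Y=2, Z=3, W=1, X=0) weight 1/81
  (Y=2, Z=3, W=1, X=1) weight 2/81
  (Y=2, Z=3, W=1, X=2) weight 1/54
Group by Z:
  weight(Z=2) = 1/18
  weight(Z=3) = 1/18
Total weight = 1/18 + 1/18 = 1/9
P(Z=2 | obs) = 1/18 / 1/9 = 1/2
P(Z=3 | obs) = 1/18 / 1/9 = 1/2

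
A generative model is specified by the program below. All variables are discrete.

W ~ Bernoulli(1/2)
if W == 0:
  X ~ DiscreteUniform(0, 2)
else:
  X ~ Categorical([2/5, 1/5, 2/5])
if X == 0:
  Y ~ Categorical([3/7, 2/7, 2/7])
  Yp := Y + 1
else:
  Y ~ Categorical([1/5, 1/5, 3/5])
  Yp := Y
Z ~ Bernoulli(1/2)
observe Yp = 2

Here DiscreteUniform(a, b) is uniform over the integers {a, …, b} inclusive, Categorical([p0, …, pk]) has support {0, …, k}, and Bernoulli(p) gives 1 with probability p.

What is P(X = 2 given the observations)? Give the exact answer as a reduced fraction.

Enumerate traces; 12 have nonzero weight after conditioning:
  (W=0, X=0, Y=1, Z=0) weight 1/42
  (W=0, X=0, Y=1, Z=1) weight 1/42
  (W=0, X=1, Y=2, Z=0) weight 1/20
  (W=0, X=1, Y=2, Z=1) weight 1/20
  (W=0, X=2, Y=2, Z=0) weight 1/20
  (W=0, X=2, Y=2, Z=1) weight 1/20
  (W=1, X=0, Y=1, Z=0) weight 1/35
  (W=1, X=0, Y=1, Z=1) weight 1/35
  … 4 more
Group by X:
  weight(X=0) = 11/105
  weight(X=1) = 4/25
  weight(X=2) = 11/50
Total weight = 11/105 + 4/25 + 11/50 = 509/1050
P(X=0 | obs) = 11/105 / 509/1050 = 110/509
P(X=1 | obs) = 4/25 / 509/1050 = 168/509
P(X=2 | obs) = 11/50 / 509/1050 = 231/509

P(X = 2 | obs) = 231/509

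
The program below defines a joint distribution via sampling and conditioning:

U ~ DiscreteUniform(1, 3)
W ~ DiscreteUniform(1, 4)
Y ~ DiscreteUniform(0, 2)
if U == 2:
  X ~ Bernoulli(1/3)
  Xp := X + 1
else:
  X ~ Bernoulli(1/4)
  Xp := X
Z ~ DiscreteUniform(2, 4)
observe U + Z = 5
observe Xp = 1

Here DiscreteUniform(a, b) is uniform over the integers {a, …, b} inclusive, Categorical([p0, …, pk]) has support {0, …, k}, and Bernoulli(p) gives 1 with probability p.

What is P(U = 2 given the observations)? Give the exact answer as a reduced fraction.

Enumerate traces; 36 have nonzero weight after conditioning:
  (U=1, W=1, Y=0, X=1, Z=4) weight 1/432
  (U=1, W=1, Y=1, X=1, Z=4) weight 1/432
  (U=1, W=1, Y=2, X=1, Z=4) weight 1/432
  (U=1, W=2, Y=0, X=1, Z=4) weight 1/432
  (U=1, W=2, Y=1, X=1, Z=4) weight 1/432
  (U=1, W=2, Y=2, X=1, Z=4) weight 1/432
  (U=1, W=3, Y=0, X=1, Z=4) weight 1/432
  (U=1, W=3, Y=1, X=1, Z=4) weight 1/432
  (U=2, W=1, Y=0, X=0, Z=3) weight 1/162
  (U=3, W=1, Y=0, X=1, Z=2) weight 1/432
  … 26 more
Group by U:
  weight(U=1) = 1/36
  weight(U=2) = 2/27
  weight(U=3) = 1/36
Total weight = 1/36 + 2/27 + 1/36 = 7/54
P(U=1 | obs) = 1/36 / 7/54 = 3/14
P(U=2 | obs) = 2/27 / 7/54 = 4/7
P(U=3 | obs) = 1/36 / 7/54 = 3/14

P(U = 2 | obs) = 4/7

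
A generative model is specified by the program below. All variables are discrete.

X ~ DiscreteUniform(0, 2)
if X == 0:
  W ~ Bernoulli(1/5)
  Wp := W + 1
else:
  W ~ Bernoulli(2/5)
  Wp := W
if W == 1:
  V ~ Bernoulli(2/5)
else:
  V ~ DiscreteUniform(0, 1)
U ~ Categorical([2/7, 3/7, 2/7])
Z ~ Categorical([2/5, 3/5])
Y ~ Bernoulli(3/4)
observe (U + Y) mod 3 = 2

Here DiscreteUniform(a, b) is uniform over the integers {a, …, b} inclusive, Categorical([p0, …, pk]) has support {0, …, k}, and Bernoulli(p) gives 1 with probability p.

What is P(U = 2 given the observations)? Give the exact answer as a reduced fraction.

P(U = 2 | obs) = 2/11

Enumerate traces; 48 have nonzero weight after conditioning:
  (X=0, W=0, V=0, U=1, Z=0, Y=1) weight 3/175
  (X=0, W=0, V=0, U=1, Z=1, Y=1) weight 9/350
  (X=0, W=0, V=0, U=2, Z=0, Y=0) weight 2/525
  (X=0, W=0, V=0, U=2, Z=1, Y=0) weight 1/175
  (X=0, W=0, V=1, U=1, Z=0, Y=1) weight 3/175
  (X=0, W=0, V=1, U=1, Z=1, Y=1) weight 9/350
  (X=0, W=0, V=1, U=2, Z=0, Y=0) weight 2/525
  (X=0, W=0, V=1, U=2, Z=1, Y=0) weight 1/175
  … 40 more
Group by U:
  weight(U=1) = 9/28
  weight(U=2) = 1/14
Total weight = 9/28 + 1/14 = 11/28
P(U=1 | obs) = 9/28 / 11/28 = 9/11
P(U=2 | obs) = 1/14 / 11/28 = 2/11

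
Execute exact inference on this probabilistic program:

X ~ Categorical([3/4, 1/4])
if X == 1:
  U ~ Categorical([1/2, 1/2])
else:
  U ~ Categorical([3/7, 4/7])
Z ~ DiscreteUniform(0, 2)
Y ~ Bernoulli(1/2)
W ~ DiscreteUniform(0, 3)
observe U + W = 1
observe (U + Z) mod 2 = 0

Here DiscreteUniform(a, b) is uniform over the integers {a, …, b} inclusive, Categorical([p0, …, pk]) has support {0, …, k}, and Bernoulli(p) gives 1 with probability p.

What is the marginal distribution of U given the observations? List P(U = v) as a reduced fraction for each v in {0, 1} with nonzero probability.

Enumerate traces; 12 have nonzero weight after conditioning:
  (X=0, U=0, Z=0, Y=0, W=1) weight 3/224
  (X=0, U=0, Z=0, Y=1, W=1) weight 3/224
  (X=0, U=0, Z=2, Y=0, W=1) weight 3/224
  (X=0, U=0, Z=2, Y=1, W=1) weight 3/224
  (X=0, U=1, Z=1, Y=0, W=0) weight 1/56
  (X=0, U=1, Z=1, Y=1, W=0) weight 1/56
  (X=1, U=0, Z=0, Y=0, W=1) weight 1/192
  (X=1, U=0, Z=0, Y=1, W=1) weight 1/192
  … 4 more
Group by U:
  weight(U=0) = 25/336
  weight(U=1) = 31/672
Total weight = 25/336 + 31/672 = 27/224
P(U=0 | obs) = 25/336 / 27/224 = 50/81
P(U=1 | obs) = 31/672 / 27/224 = 31/81

P(U=0) = 50/81, P(U=1) = 31/81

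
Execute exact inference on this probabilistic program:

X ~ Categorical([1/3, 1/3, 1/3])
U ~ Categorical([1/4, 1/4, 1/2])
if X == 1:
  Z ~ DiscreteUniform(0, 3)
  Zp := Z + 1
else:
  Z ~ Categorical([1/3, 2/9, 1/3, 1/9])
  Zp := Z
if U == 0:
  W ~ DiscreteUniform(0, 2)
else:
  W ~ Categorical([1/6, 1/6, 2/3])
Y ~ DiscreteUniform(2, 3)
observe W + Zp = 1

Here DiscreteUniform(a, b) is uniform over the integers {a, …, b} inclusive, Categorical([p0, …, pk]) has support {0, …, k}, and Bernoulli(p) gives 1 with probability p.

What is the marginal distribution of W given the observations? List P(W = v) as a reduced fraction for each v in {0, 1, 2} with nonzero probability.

P(W=0) = 25/49, P(W=1) = 24/49

Enumerate traces; 30 have nonzero weight after conditioning:
  (X=0, U=0, Z=0, W=1, Y=2) weight 1/216
  (X=0, U=0, Z=0, W=1, Y=3) weight 1/216
  (X=0, U=0, Z=1, W=0, Y=2) weight 1/324
  (X=0, U=0, Z=1, W=0, Y=3) weight 1/324
  (X=0, U=1, Z=0, W=1, Y=2) weight 1/432
  (X=0, U=1, Z=0, W=1, Y=3) weight 1/432
  (X=0, U=1, Z=1, W=0, Y=2) weight 1/648
  (X=0, U=1, Z=1, W=0, Y=3) weight 1/648
  … 22 more
Group by W:
  weight(W=0) = 125/2592
  weight(W=1) = 5/108
Total weight = 125/2592 + 5/108 = 245/2592
P(W=0 | obs) = 125/2592 / 245/2592 = 25/49
P(W=1 | obs) = 5/108 / 245/2592 = 24/49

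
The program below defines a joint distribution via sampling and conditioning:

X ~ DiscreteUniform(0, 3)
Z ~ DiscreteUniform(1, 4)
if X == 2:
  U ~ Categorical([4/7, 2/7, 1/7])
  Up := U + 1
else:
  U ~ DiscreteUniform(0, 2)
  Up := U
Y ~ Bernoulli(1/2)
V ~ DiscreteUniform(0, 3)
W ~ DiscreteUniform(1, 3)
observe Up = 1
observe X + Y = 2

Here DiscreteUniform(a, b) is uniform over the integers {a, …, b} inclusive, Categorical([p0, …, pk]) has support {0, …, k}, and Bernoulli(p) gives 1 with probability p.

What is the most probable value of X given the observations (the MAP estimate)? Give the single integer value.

Enumerate traces; 96 have nonzero weight after conditioning:
  (X=1, Z=1, U=1, Y=1, V=0, W=1) weight 1/1152
  (X=1, Z=1, U=1, Y=1, V=0, W=2) weight 1/1152
  (X=1, Z=1, U=1, Y=1, V=0, W=3) weight 1/1152
  (X=1, Z=1, U=1, Y=1, V=1, W=1) weight 1/1152
  (X=1, Z=1, U=1, Y=1, V=1, W=2) weight 1/1152
  (X=1, Z=1, U=1, Y=1, V=1, W=3) weight 1/1152
  (X=1, Z=1, U=1, Y=1, V=2, W=1) weight 1/1152
  (X=1, Z=1, U=1, Y=1, V=2, W=2) weight 1/1152
  (X=2, Z=1, U=0, Y=0, V=0, W=1) weight 1/672
  … 87 more
Group by X:
  weight(X=1) = 1/24
  weight(X=2) = 1/14
Total weight = 1/24 + 1/14 = 19/168
P(X=1 | obs) = 1/24 / 19/168 = 7/19
P(X=2 | obs) = 1/14 / 19/168 = 12/19
argmax = 2

argmax_v P(X = v | obs) = 2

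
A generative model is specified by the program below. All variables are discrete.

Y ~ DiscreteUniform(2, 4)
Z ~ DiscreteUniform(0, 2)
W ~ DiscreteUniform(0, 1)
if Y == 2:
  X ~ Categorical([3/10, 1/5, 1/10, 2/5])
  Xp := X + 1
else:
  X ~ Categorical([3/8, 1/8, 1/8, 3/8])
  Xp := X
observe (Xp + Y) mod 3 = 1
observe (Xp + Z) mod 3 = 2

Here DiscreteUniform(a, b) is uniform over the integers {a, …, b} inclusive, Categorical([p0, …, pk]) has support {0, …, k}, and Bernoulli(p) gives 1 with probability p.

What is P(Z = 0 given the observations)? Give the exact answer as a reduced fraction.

P(Z = 0 | obs) = 8/43

Enumerate traces; 8 have nonzero weight after conditioning:
  (Y=2, Z=0, W=0, X=1) weight 1/90
  (Y=2, Z=0, W=1, X=1) weight 1/90
  (Y=3, Z=1, W=0, X=1) weight 1/144
  (Y=3, Z=1, W=1, X=1) weight 1/144
  (Y=4, Z=2, W=0, X=0) weight 1/48
  (Y=4, Z=2, W=0, X=3) weight 1/48
  (Y=4, Z=2, W=1, X=0) weight 1/48
  (Y=4, Z=2, W=1, X=3) weight 1/48
Group by Z:
  weight(Z=0) = 1/45
  weight(Z=1) = 1/72
  weight(Z=2) = 1/12
Total weight = 1/45 + 1/72 + 1/12 = 43/360
P(Z=0 | obs) = 1/45 / 43/360 = 8/43
P(Z=1 | obs) = 1/72 / 43/360 = 5/43
P(Z=2 | obs) = 1/12 / 43/360 = 30/43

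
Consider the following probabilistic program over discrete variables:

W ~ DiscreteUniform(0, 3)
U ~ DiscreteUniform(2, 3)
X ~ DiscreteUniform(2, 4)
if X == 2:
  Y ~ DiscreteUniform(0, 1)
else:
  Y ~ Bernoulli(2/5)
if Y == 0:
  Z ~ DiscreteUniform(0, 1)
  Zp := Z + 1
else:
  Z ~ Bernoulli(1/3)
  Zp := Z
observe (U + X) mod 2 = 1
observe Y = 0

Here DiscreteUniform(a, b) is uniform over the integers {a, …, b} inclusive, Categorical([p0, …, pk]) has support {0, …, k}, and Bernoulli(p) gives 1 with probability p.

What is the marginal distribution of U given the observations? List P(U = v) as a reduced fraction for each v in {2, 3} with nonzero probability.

Enumerate traces; 24 have nonzero weight after conditioning:
  (W=0, U=2, X=3, Y=0, Z=0) weight 1/80
  (W=0, U=2, X=3, Y=0, Z=1) weight 1/80
  (W=0, U=3, X=2, Y=0, Z=0) weight 1/96
  (W=0, U=3, X=2, Y=0, Z=1) weight 1/96
  (W=0, U=3, X=4, Y=0, Z=0) weight 1/80
  (W=0, U=3, X=4, Y=0, Z=1) weight 1/80
  (W=1, U=2, X=3, Y=0, Z=0) weight 1/80
  (W=1, U=2, X=3, Y=0, Z=1) weight 1/80
  … 16 more
Group by U:
  weight(U=2) = 1/10
  weight(U=3) = 11/60
Total weight = 1/10 + 11/60 = 17/60
P(U=2 | obs) = 1/10 / 17/60 = 6/17
P(U=3 | obs) = 11/60 / 17/60 = 11/17

P(U=2) = 6/17, P(U=3) = 11/17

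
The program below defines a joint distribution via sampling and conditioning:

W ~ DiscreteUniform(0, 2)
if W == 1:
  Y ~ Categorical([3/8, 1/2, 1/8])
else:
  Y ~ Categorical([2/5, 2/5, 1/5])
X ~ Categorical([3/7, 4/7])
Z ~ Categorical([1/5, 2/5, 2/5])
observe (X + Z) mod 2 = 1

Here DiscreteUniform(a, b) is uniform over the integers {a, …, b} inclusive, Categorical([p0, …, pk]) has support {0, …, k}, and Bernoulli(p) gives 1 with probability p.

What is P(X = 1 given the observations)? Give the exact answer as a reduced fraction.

Enumerate traces; 27 have nonzero weight after conditioning:
  (W=0, Y=0, X=0, Z=1) weight 4/175
  (W=0, Y=0, X=1, Z=0) weight 8/525
  (W=0, Y=0, X=1, Z=2) weight 16/525
  (W=0, Y=1, X=0, Z=1) weight 4/175
  (W=0, Y=1, X=1, Z=0) weight 8/525
  (W=0, Y=1, X=1, Z=2) weight 16/525
  (W=0, Y=2, X=0, Z=1) weight 2/175
  (W=0, Y=2, X=1, Z=0) weight 4/525
  … 19 more
Group by X:
  weight(X=0) = 6/35
  weight(X=1) = 12/35
Total weight = 6/35 + 12/35 = 18/35
P(X=0 | obs) = 6/35 / 18/35 = 1/3
P(X=1 | obs) = 12/35 / 18/35 = 2/3

P(X = 1 | obs) = 2/3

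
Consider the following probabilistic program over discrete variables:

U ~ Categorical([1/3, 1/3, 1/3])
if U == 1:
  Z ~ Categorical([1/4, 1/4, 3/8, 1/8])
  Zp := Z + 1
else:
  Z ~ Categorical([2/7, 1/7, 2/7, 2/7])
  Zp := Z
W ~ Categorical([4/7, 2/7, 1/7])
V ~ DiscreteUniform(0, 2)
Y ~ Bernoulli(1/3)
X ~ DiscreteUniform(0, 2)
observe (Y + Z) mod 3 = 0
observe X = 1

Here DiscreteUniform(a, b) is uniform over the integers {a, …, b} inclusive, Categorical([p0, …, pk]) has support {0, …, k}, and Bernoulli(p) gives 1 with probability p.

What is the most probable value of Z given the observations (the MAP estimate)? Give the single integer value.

argmax_v P(Z = v | obs) = 0

Enumerate traces; 81 have nonzero weight after conditioning:
  (U=0, Z=0, W=0, V=0, Y=0, X=1) weight 16/3969
  (U=0, Z=0, W=0, V=1, Y=0, X=1) weight 16/3969
  (U=0, Z=0, W=0, V=2, Y=0, X=1) weight 16/3969
  (U=0, Z=0, W=1, V=0, Y=0, X=1) weight 8/3969
  (U=0, Z=0, W=1, V=1, Y=0, X=1) weight 8/3969
  (U=0, Z=0, W=1, V=2, Y=0, X=1) weight 8/3969
  (U=0, Z=0, W=2, V=0, Y=0, X=1) weight 4/3969
  (U=0, Z=0, W=2, V=1, Y=0, X=1) weight 4/3969
  (U=0, Z=2, W=0, V=0, Y=1, X=1) weight 8/3969
  (U=0, Z=3, W=0, V=0, Y=0, X=1) weight 16/3969
  … 71 more
Group by Z:
  weight(Z=0) = 23/378
  weight(Z=2) = 53/1512
  weight(Z=3) = 13/252
Total weight = 23/378 + 53/1512 + 13/252 = 223/1512
P(Z=0 | obs) = 23/378 / 223/1512 = 92/223
P(Z=2 | obs) = 53/1512 / 223/1512 = 53/223
P(Z=3 | obs) = 13/252 / 223/1512 = 78/223
argmax = 0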